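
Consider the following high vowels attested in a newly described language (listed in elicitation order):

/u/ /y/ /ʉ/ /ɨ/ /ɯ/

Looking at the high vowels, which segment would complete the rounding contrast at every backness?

backness          unrounded  rounded 
front             —         y       
central           ɨ         ʉ       
back              ɯ         u       
The front row has no unrounded member, so the gap is the front unrounded vowel /i/.

/i/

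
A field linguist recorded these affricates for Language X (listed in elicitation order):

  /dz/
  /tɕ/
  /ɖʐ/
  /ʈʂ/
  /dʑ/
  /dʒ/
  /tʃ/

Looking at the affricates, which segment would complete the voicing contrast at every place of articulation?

place of articulation  voiceless  voiced  
alveolar          —         dz      
postalveolar      tʃ        dʒ      
retroflex         ʈʂ        ɖʐ      
alveolo-palatal   tɕ        dʑ      
The alveolar row has no voiceless member, so the gap is the voiceless alveolar affricate /ts/.

/ts/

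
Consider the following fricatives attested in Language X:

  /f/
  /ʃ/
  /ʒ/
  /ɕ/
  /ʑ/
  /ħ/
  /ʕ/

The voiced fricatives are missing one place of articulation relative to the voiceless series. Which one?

labiodental

labiodental: voiceless /f/, voiced —.
postalveolar: voiceless /ʃ/, voiced /ʒ/.
alveolo-palatal: voiceless /ɕ/, voiced /ʑ/.
pharyngeal: voiceless /ħ/, voiced /ʕ/.
Every place of articulation has a voiced member except labiodental, where /v/ would be expected.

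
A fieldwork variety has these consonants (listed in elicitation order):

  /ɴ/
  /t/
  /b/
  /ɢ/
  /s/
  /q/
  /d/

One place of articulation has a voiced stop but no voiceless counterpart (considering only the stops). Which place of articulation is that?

bilabial

Voiceless: /t/ (alveolar), /q/ (uvular).
Voiced: /b/ (bilabial), /d/ (alveolar), /ɢ/ (uvular).
Every place of articulation has a voiceless member except bilabial, where /p/ would be expected.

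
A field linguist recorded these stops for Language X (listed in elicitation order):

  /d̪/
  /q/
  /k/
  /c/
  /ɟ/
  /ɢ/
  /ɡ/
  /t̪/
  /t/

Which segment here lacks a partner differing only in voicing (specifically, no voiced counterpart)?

/t/

Dental: /t̪/ ~ /d̪/
Palatal: /c/ ~ /ɟ/
Velar: /k/ ~ /ɡ/
Uvular: /q/ ~ /ɢ/
Alveolar: only /t/ (voiceless); no voiced partner.
So /t/ is the unpaired segment.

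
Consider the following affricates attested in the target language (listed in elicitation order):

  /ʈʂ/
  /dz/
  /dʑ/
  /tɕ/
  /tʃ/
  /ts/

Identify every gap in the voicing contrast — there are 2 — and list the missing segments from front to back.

alveolar: voiceless /ts/, voiced /dz/.
postalveolar: voiceless /tʃ/, voiced —.
retroflex: voiceless /ʈʂ/, voiced —.
alveolo-palatal: voiceless /tɕ/, voiced /dʑ/.
Gaps, from front to back: postalveolar lacks voiced (/dʒ/); retroflex lacks voiced (/ɖʐ/).

/dʒ/, /ɖʐ/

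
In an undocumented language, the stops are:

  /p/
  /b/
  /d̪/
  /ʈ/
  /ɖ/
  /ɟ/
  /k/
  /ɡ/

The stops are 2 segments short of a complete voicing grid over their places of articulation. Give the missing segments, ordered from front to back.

/t̪/, /c/

place of articulation  voiceless  voiced  
bilabial          p         b       
dental            —         d̪      
retroflex         ʈ         ɖ       
palatal           —         ɟ       
velar             k         ɡ       
Gaps, from front to back: dental lacks voiceless (/t̪/); palatal lacks voiceless (/c/).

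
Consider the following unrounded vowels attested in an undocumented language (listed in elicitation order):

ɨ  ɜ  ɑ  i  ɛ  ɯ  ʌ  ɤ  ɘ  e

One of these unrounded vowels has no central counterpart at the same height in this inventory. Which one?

High: /i/ ~ /ɨ/ ~ /ɯ/
High-mid: /e/ ~ /ɘ/ ~ /ɤ/
Low-mid: /ɛ/ ~ /ɜ/ ~ /ʌ/
Low: only /ɑ/ (back); no central partner.
So /ɑ/ is the unpaired segment.

/ɑ/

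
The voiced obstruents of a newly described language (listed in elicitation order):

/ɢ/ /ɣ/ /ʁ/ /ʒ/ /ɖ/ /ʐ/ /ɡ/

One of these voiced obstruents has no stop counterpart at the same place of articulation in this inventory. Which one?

Retroflex: /ɖ/ ~ /ʐ/
Velar: /ɡ/ ~ /ɣ/
Uvular: /ɢ/ ~ /ʁ/
Postalveolar: only /ʒ/ (fricative); no stop partner.
So /ʒ/ is the unpaired segment.

/ʒ/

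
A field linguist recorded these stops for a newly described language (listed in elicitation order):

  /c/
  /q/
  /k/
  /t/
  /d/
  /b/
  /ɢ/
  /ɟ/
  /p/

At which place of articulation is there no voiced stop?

velar

place of articulation  voiceless  voiced  
bilabial          p         b       
alveolar          t         d       
palatal           c         ɟ       
velar             k         —       
uvular            q         ɢ       
Every place of articulation has a voiced member except velar, where /ɡ/ would be expected.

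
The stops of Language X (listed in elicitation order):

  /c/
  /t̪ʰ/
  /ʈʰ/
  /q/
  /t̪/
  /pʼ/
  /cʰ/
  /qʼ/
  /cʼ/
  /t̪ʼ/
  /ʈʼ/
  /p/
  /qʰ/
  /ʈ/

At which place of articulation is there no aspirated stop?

bilabial: plain /p/, aspirated —, ejective /pʼ/.
dental: plain /t̪/, aspirated /t̪ʰ/, ejective /t̪ʼ/.
retroflex: plain /ʈ/, aspirated /ʈʰ/, ejective /ʈʼ/.
palatal: plain /c/, aspirated /cʰ/, ejective /cʼ/.
uvular: plain /q/, aspirated /qʰ/, ejective /qʼ/.
Every place of articulation has an aspirated member except bilabial, where /pʰ/ would be expected.

bilabial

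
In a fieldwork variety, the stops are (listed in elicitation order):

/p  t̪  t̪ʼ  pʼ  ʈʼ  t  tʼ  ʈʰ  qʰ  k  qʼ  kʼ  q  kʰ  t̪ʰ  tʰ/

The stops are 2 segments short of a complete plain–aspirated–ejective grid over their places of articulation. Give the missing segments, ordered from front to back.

Plain: /p/ (bilabial), /t̪/ (dental), /t/ (alveolar), /k/ (velar), /q/ (uvular).
Aspirated: /t̪ʰ/ (dental), /tʰ/ (alveolar), /ʈʰ/ (retroflex), /kʰ/ (velar), /qʰ/ (uvular).
Ejective: /pʼ/ (bilabial), /t̪ʼ/ (dental), /tʼ/ (alveolar), /ʈʼ/ (retroflex), /kʼ/ (velar), /qʼ/ (uvular).
Gaps, from front to back: bilabial lacks aspirated (/pʰ/); retroflex lacks plain (/ʈ/).

/pʰ/, /ʈ/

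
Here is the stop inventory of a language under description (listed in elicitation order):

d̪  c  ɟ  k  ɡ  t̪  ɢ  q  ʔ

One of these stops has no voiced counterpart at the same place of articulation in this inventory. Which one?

Dental: /t̪/ ~ /d̪/
Palatal: /c/ ~ /ɟ/
Velar: /k/ ~ /ɡ/
Uvular: /q/ ~ /ɢ/
Glottal: only /ʔ/ (voiceless); no voiced partner.
So /ʔ/ is the unpaired segment.

/ʔ/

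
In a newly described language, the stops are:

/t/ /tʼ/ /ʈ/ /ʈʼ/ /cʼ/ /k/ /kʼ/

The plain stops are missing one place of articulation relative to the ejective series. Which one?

palatal

Plain: /t/ (alveolar), /ʈ/ (retroflex), /k/ (velar).
Ejective: /tʼ/ (alveolar), /ʈʼ/ (retroflex), /cʼ/ (palatal), /kʼ/ (velar).
Every place of articulation has a plain member except palatal, where /c/ would be expected.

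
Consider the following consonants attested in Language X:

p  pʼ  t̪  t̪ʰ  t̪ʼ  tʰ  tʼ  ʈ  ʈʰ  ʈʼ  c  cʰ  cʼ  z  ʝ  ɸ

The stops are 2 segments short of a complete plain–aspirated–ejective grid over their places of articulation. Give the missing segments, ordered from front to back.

place of articulation  plain     aspirated  ejective
bilabial          p         —         pʼ      
dental            t̪        t̪ʰ       t̪ʼ     
alveolar          —         tʰ        tʼ      
retroflex         ʈ         ʈʰ        ʈʼ      
palatal           c         cʰ        cʼ      
Gaps, from front to back: bilabial lacks aspirated (/pʰ/); alveolar lacks plain (/t/).

/pʰ/, /t/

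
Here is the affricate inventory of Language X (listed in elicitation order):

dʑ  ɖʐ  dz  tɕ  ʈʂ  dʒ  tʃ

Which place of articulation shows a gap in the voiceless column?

alveolar: voiceless —, voiced /dz/.
postalveolar: voiceless /tʃ/, voiced /dʒ/.
retroflex: voiceless /ʈʂ/, voiced /ɖʐ/.
alveolo-palatal: voiceless /tɕ/, voiced /dʑ/.
Every place of articulation has a voiceless member except alveolar, where /ts/ would be expected.

alveolar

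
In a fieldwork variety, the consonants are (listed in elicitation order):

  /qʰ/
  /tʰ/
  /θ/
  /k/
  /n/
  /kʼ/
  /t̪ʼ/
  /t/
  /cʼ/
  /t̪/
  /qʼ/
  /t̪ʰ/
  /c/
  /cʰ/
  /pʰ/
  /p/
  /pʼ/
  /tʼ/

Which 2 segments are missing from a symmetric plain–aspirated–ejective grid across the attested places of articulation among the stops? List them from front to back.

bilabial: plain /p/, aspirated /pʰ/, ejective /pʼ/.
dental: plain /t̪/, aspirated /t̪ʰ/, ejective /t̪ʼ/.
alveolar: plain /t/, aspirated /tʰ/, ejective /tʼ/.
palatal: plain /c/, aspirated /cʰ/, ejective /cʼ/.
velar: plain /k/, aspirated —, ejective /kʼ/.
uvular: plain —, aspirated /qʰ/, ejective /qʼ/.
Gaps, from front to back: velar lacks aspirated (/kʰ/); uvular lacks plain (/q/).

/kʰ/, /q/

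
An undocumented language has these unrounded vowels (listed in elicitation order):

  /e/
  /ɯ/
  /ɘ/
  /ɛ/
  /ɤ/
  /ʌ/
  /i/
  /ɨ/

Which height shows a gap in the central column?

height            front     central   back    
high              i         ɨ         ɯ       
high-mid          e         ɘ         ɤ       
low-mid           ɛ         —         ʌ       
Every height has a central member except low-mid, where /ɜ/ would be expected.

low-mid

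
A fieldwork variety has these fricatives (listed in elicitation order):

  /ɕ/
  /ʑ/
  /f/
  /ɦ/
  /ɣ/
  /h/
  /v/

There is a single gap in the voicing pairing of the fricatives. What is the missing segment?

/x/

labiodental: voiceless /f/, voiced /v/.
alveolo-palatal: voiceless /ɕ/, voiced /ʑ/.
velar: voiceless —, voiced /ɣ/.
glottal: voiceless /h/, voiced /ɦ/.
The velar row has no voiceless member, so the gap is the voiceless velar fricative /x/.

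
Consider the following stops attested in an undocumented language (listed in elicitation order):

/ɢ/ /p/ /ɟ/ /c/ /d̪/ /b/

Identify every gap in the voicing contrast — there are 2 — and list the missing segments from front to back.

bilabial: voiceless /p/, voiced /b/.
dental: voiceless —, voiced /d̪/.
palatal: voiceless /c/, voiced /ɟ/.
uvular: voiceless —, voiced /ɢ/.
Gaps, from front to back: dental lacks voiceless (/t̪/); uvular lacks voiceless (/q/).

/t̪/, /q/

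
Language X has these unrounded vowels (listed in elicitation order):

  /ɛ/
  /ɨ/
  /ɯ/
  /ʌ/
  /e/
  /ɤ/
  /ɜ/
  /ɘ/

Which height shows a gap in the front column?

Front: /e/ (high-mid), /ɛ/ (low-mid).
Central: /ɨ/ (high), /ɘ/ (high-mid), /ɜ/ (low-mid).
Back: /ɯ/ (high), /ɤ/ (high-mid), /ʌ/ (low-mid).
Every height has a front member except high, where /i/ would be expected.

high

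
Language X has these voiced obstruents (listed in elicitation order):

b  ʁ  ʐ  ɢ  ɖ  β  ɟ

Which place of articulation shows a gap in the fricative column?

place of articulation  stop      fricative
bilabial          b         β       
retroflex         ɖ         ʐ       
palatal           ɟ         —       
uvular            ɢ         ʁ       
Every place of articulation has a fricative member except palatal, where /ʝ/ would be expected.

palatal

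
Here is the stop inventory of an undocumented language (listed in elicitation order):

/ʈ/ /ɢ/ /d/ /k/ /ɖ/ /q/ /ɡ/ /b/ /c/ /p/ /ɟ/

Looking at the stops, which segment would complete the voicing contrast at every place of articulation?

Voiceless: /p/ (bilabial), /ʈ/ (retroflex), /c/ (palatal), /k/ (velar), /q/ (uvular).
Voiced: /b/ (bilabial), /d/ (alveolar), /ɖ/ (retroflex), /ɟ/ (palatal), /ɡ/ (velar), /ɢ/ (uvular).
The alveolar row has no voiceless member, so the gap is the voiceless alveolar stop /t/.

/t/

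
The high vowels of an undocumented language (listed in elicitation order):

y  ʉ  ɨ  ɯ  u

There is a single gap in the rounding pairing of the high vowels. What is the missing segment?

front: unrounded —, rounded /y/.
central: unrounded /ɨ/, rounded /ʉ/.
back: unrounded /ɯ/, rounded /u/.
The front row has no unrounded member, so the gap is the front unrounded vowel /i/.

/i/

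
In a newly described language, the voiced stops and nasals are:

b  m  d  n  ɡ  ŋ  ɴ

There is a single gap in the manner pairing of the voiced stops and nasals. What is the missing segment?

bilabial: oral stop /b/, nasal /m/.
alveolar: oral stop /d/, nasal /n/.
velar: oral stop /ɡ/, nasal /ŋ/.
uvular: oral stop —, nasal /ɴ/.
The uvular row has no oral stop member, so the gap is the uvular oral stop /ɢ/.

/ɢ/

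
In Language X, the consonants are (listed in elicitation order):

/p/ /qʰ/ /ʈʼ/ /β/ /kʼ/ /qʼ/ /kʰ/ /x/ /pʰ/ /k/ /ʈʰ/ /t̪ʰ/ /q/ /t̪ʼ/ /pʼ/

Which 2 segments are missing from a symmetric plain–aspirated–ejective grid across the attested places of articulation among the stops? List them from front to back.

/t̪/, /ʈ/

place of articulation  plain     aspirated  ejective
bilabial          p         pʰ        pʼ      
dental            —         t̪ʰ       t̪ʼ     
retroflex         —         ʈʰ        ʈʼ      
velar             k         kʰ        kʼ      
uvular            q         qʰ        qʼ      
Gaps, from front to back: dental lacks plain (/t̪/); retroflex lacks plain (/ʈ/).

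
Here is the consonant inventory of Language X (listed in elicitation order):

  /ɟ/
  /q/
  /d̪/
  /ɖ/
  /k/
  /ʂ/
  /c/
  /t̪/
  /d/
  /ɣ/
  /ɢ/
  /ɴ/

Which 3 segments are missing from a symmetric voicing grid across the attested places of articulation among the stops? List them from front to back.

dental: voiceless /t̪/, voiced /d̪/.
alveolar: voiceless —, voiced /d/.
retroflex: voiceless —, voiced /ɖ/.
palatal: voiceless /c/, voiced /ɟ/.
velar: voiceless /k/, voiced —.
uvular: voiceless /q/, voiced /ɢ/.
Gaps, from front to back: alveolar lacks voiceless (/t/); retroflex lacks voiceless (/ʈ/); velar lacks voiced (/ɡ/).

/t/, /ʈ/, /ɡ/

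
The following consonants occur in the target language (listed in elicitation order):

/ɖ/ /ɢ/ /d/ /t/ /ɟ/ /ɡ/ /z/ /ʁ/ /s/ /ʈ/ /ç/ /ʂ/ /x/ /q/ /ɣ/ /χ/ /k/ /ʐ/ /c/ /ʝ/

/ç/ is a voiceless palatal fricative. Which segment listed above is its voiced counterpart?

The voiced counterpart is a voiced palatal fricative — in this inventory, /ʝ/.

/ʝ/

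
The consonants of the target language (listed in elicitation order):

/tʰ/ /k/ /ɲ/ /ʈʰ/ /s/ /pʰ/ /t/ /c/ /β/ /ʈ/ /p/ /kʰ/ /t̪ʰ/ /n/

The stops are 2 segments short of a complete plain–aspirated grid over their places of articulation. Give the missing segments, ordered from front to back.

/t̪/, /cʰ/

Plain: /p/ (bilabial), /t/ (alveolar), /ʈ/ (retroflex), /c/ (palatal), /k/ (velar).
Aspirated: /pʰ/ (bilabial), /t̪ʰ/ (dental), /tʰ/ (alveolar), /ʈʰ/ (retroflex), /kʰ/ (velar).
Gaps, from front to back: dental lacks plain (/t̪/); palatal lacks aspirated (/cʰ/).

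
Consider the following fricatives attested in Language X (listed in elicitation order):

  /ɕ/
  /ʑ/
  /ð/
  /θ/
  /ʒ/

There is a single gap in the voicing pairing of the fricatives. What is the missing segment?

Voiceless: /θ/ (dental), /ɕ/ (alveolo-palatal).
Voiced: /ð/ (dental), /ʒ/ (postalveolar), /ʑ/ (alveolo-palatal).
The postalveolar row has no voiceless member, so the gap is the voiceless postalveolar fricative /ʃ/.

/ʃ/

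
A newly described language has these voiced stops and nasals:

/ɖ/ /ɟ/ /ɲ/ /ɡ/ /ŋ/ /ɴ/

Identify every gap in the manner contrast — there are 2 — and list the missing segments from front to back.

place of articulation  oral stop  nasal   
retroflex         ɖ         —       
palatal           ɟ         ɲ       
velar             ɡ         ŋ       
uvular            —         ɴ       
Gaps, from front to back: retroflex lacks nasal (/ɳ/); uvular lacks oral stop (/ɢ/).

/ɳ/, /ɢ/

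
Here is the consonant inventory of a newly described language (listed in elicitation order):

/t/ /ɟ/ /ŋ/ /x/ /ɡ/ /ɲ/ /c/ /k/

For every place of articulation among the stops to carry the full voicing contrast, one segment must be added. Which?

/d/

place of articulation  voiceless  voiced  
alveolar          t         —       
palatal           c         ɟ       
velar             k         ɡ       
The alveolar row has no voiced member, so the gap is the voiced alveolar stop /d/.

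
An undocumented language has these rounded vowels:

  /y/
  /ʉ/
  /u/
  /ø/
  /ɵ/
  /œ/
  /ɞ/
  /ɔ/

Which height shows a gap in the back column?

high: front /y/, central /ʉ/, back /u/.
high-mid: front /ø/, central /ɵ/, back —.
low-mid: front /œ/, central /ɞ/, back /ɔ/.
Every height has a back member except high-mid, where /o/ would be expected.

high-mid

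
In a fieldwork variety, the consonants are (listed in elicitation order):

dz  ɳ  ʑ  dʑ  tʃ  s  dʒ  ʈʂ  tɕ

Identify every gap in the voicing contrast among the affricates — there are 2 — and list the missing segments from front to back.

Voiceless: /tʃ/ (postalveolar), /ʈʂ/ (retroflex), /tɕ/ (alveolo-palatal).
Voiced: /dz/ (alveolar), /dʒ/ (postalveolar), /dʑ/ (alveolo-palatal).
Gaps, from front to back: alveolar lacks voiceless (/ts/); retroflex lacks voiced (/ɖʐ/).

/ts/, /ɖʐ/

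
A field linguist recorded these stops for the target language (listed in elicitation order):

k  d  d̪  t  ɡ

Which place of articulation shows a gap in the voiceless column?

place of articulation  voiceless  voiced  
dental            —         d̪      
alveolar          t         d       
velar             k         ɡ       
Every place of articulation has a voiceless member except dental, where /t̪/ would be expected.

dental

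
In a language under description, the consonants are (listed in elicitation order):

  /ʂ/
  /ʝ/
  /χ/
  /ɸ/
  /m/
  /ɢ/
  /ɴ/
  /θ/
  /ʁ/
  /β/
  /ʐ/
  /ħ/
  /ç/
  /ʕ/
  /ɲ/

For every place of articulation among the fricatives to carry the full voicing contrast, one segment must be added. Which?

/ð/

Voiceless: /ɸ/ (bilabial), /θ/ (dental), /ʂ/ (retroflex), /ç/ (palatal), /χ/ (uvular), /ħ/ (pharyngeal).
Voiced: /β/ (bilabial), /ʐ/ (retroflex), /ʝ/ (palatal), /ʁ/ (uvular), /ʕ/ (pharyngeal).
The dental row has no voiced member, so the gap is the voiced dental fricative /ð/.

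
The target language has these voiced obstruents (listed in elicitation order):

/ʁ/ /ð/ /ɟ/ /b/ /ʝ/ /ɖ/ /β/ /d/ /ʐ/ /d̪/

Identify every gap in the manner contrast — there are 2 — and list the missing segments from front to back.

place of articulation  stop      fricative
bilabial          b         β       
dental            d̪        ð       
alveolar          d         —       
retroflex         ɖ         ʐ       
palatal           ɟ         ʝ       
uvular            —         ʁ       
Gaps, from front to back: alveolar lacks fricative (/z/); uvular lacks stop (/ɢ/).

/z/, /ɢ/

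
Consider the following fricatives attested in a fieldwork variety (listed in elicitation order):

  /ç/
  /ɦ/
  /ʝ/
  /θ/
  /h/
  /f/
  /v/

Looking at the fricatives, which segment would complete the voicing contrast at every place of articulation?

place of articulation  voiceless  voiced  
labiodental       f         v       
dental            θ         —       
palatal           ç         ʝ       
glottal           h         ɦ       
The dental row has no voiced member, so the gap is the voiced dental fricative /ð/.

/ð/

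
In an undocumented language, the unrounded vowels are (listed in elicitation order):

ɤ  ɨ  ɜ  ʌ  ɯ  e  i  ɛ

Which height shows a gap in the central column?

high-mid

Front: /i/ (high), /e/ (high-mid), /ɛ/ (low-mid).
Central: /ɨ/ (high), /ɜ/ (low-mid).
Back: /ɯ/ (high), /ɤ/ (high-mid), /ʌ/ (low-mid).
Every height has a central member except high-mid, where /ɘ/ would be expected.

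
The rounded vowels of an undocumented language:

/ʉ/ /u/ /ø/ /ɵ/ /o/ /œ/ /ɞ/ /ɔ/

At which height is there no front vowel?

height            front     central   back    
high              —         ʉ         u       
high-mid          ø         ɵ         o       
low-mid           œ         ɞ         ɔ       
Every height has a front member except high, where /y/ would be expected.

high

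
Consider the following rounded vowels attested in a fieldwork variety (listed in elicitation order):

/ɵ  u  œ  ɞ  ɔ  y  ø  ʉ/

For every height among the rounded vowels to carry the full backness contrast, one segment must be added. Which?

/o/

high: front /y/, central /ʉ/, back /u/.
high-mid: front /ø/, central /ɵ/, back —.
low-mid: front /œ/, central /ɞ/, back /ɔ/.
The high-mid row has no back member, so the gap is the high-mid back rounded vowel /o/.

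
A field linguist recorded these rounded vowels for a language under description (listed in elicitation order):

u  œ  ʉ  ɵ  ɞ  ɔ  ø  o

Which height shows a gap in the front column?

high

Front: /ø/ (high-mid), /œ/ (low-mid).
Central: /ʉ/ (high), /ɵ/ (high-mid), /ɞ/ (low-mid).
Back: /u/ (high), /o/ (high-mid), /ɔ/ (low-mid).
Every height has a front member except high, where /y/ would be expected.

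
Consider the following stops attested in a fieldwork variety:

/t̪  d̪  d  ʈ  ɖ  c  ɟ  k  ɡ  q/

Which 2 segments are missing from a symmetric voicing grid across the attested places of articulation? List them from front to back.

/t/, /ɢ/

Voiceless: /t̪/ (dental), /ʈ/ (retroflex), /c/ (palatal), /k/ (velar), /q/ (uvular).
Voiced: /d̪/ (dental), /d/ (alveolar), /ɖ/ (retroflex), /ɟ/ (palatal), /ɡ/ (velar).
Gaps, from front to back: alveolar lacks voiceless (/t/); uvular lacks voiced (/ɢ/).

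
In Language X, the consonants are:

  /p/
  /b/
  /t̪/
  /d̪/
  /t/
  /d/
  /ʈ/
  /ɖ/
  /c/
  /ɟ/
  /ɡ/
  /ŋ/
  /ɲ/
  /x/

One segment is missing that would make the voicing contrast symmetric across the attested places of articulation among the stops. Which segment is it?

place of articulation  voiceless  voiced  
bilabial          p         b       
dental            t̪        d̪      
alveolar          t         d       
retroflex         ʈ         ɖ       
palatal           c         ɟ       
velar             —         ɡ       
The velar row has no voiceless member, so the gap is the voiceless velar stop /k/.

/k/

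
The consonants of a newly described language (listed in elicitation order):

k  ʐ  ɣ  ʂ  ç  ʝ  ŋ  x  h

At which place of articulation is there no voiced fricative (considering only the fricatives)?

glottal

place of articulation  voiceless  voiced  
retroflex         ʂ         ʐ       
palatal           ç         ʝ       
velar             x         ɣ       
glottal           h         —       
Every place of articulation has a voiced member except glottal, where /ɦ/ would be expected.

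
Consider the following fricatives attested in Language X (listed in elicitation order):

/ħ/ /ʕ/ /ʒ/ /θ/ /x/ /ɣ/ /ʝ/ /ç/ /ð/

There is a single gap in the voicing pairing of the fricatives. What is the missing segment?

Voiceless: /θ/ (dental), /ç/ (palatal), /x/ (velar), /ħ/ (pharyngeal).
Voiced: /ð/ (dental), /ʒ/ (postalveolar), /ʝ/ (palatal), /ɣ/ (velar), /ʕ/ (pharyngeal).
The postalveolar row has no voiceless member, so the gap is the voiceless postalveolar fricative /ʃ/.

/ʃ/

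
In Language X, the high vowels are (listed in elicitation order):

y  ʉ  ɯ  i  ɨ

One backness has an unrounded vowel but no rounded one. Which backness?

back

backness          unrounded  rounded 
front             i         y       
central           ɨ         ʉ       
back              ɯ         —       
Every backness has a rounded member except back, where /u/ would be expected.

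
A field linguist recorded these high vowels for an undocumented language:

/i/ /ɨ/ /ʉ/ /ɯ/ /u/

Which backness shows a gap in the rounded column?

front

backness          unrounded  rounded 
front             i         —       
central           ɨ         ʉ       
back              ɯ         u       
Every backness has a rounded member except front, where /y/ would be expected.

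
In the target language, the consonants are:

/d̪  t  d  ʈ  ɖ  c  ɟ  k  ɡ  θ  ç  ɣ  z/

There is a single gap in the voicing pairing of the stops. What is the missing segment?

place of articulation  voiceless  voiced  
dental            —         d̪      
alveolar          t         d       
retroflex         ʈ         ɖ       
palatal           c         ɟ       
velar             k         ɡ       
The dental row has no voiceless member, so the gap is the voiceless dental stop /t̪/.

/t̪/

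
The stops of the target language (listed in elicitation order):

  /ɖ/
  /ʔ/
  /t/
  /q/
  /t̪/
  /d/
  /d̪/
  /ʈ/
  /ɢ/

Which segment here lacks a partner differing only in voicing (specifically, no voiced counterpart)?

/ʔ/

Dental: /t̪/ ~ /d̪/
Alveolar: /t/ ~ /d/
Retroflex: /ʈ/ ~ /ɖ/
Uvular: /q/ ~ /ɢ/
Glottal: only /ʔ/ (voiceless); no voiced partner.
So /ʔ/ is the unpaired segment.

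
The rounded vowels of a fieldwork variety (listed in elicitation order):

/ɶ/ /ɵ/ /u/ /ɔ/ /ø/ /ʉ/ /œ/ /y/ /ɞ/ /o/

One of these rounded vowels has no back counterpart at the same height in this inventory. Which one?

High: /y/ ~ /ʉ/ ~ /u/
High-mid: /ø/ ~ /ɵ/ ~ /o/
Low-mid: /œ/ ~ /ɞ/ ~ /ɔ/
Low: only /ɶ/ (front); no back partner.
So /ɶ/ is the unpaired segment.

/ɶ/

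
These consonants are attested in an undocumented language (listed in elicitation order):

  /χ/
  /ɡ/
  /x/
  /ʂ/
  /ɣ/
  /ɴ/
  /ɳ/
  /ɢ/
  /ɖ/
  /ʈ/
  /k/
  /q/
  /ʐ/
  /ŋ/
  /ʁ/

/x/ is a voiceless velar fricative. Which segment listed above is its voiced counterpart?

/ɣ/

The voiced counterpart is a voiced velar fricative — in this inventory, /ɣ/.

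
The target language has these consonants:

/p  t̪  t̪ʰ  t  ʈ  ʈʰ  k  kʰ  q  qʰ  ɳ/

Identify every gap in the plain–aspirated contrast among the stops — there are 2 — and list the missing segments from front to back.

/pʰ/, /tʰ/

bilabial: plain /p/, aspirated —.
dental: plain /t̪/, aspirated /t̪ʰ/.
alveolar: plain /t/, aspirated —.
retroflex: plain /ʈ/, aspirated /ʈʰ/.
velar: plain /k/, aspirated /kʰ/.
uvular: plain /q/, aspirated /qʰ/.
Gaps, from front to back: bilabial lacks aspirated (/pʰ/); alveolar lacks aspirated (/tʰ/).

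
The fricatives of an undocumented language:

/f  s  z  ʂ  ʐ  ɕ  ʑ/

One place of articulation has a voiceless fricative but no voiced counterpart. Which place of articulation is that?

labiodental

Voiceless: /f/ (labiodental), /s/ (alveolar), /ʂ/ (retroflex), /ɕ/ (alveolo-palatal).
Voiced: /z/ (alveolar), /ʐ/ (retroflex), /ʑ/ (alveolo-palatal).
Every place of articulation has a voiced member except labiodental, where /v/ would be expected.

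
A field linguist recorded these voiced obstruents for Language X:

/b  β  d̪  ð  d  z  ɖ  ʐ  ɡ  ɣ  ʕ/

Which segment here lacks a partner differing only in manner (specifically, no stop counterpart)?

/ʕ/

Bilabial: /b/ ~ /β/
Dental: /d̪/ ~ /ð/
Alveolar: /d/ ~ /z/
Retroflex: /ɖ/ ~ /ʐ/
Velar: /ɡ/ ~ /ɣ/
Pharyngeal: only /ʕ/ (fricative); no stop partner.
So /ʕ/ is the unpaired segment.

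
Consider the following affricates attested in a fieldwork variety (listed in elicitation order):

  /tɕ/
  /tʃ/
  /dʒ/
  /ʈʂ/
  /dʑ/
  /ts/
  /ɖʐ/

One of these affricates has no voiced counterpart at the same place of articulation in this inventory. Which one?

Postalveolar: /tʃ/ ~ /dʒ/
Retroflex: /ʈʂ/ ~ /ɖʐ/
Alveolo-palatal: /tɕ/ ~ /dʑ/
Alveolar: only /ts/ (voiceless); no voiced partner.
So /ts/ is the unpaired segment.

/ts/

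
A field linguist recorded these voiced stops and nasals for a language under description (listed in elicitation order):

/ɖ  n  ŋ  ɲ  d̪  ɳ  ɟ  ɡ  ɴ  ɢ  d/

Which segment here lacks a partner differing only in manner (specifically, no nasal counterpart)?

Alveolar: /d/ ~ /n/
Retroflex: /ɖ/ ~ /ɳ/
Palatal: /ɟ/ ~ /ɲ/
Velar: /ɡ/ ~ /ŋ/
Uvular: /ɢ/ ~ /ɴ/
Dental: only /d̪/ (oral stop); no nasal partner.
So /d̪/ is the unpaired segment.

/d̪/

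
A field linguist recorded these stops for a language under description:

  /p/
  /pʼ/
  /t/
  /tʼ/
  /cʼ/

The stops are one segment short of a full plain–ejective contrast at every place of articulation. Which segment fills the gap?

/c/

place of articulation  plain     ejective
bilabial          p         pʼ      
alveolar          t         tʼ      
palatal           —         cʼ      
The palatal row has no plain member, so the gap is the plain palatal stop /c/.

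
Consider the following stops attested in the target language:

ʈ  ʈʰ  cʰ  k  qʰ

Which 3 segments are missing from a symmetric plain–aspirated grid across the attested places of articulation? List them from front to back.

/c/, /kʰ/, /q/

retroflex: plain /ʈ/, aspirated /ʈʰ/.
palatal: plain —, aspirated /cʰ/.
velar: plain /k/, aspirated —.
uvular: plain —, aspirated /qʰ/.
Gaps, from front to back: palatal lacks plain (/c/); velar lacks aspirated (/kʰ/); uvular lacks plain (/q/).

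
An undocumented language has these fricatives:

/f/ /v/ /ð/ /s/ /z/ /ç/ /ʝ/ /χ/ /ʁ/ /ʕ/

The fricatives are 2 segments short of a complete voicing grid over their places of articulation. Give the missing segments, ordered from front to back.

/θ/, /ħ/

Voiceless: /f/ (labiodental), /s/ (alveolar), /ç/ (palatal), /χ/ (uvular).
Voiced: /v/ (labiodental), /ð/ (dental), /z/ (alveolar), /ʝ/ (palatal), /ʁ/ (uvular), /ʕ/ (pharyngeal).
Gaps, from front to back: dental lacks voiceless (/θ/); pharyngeal lacks voiceless (/ħ/).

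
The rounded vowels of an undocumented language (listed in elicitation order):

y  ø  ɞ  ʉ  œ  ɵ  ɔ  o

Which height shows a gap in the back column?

Front: /y/ (high), /ø/ (high-mid), /œ/ (low-mid).
Central: /ʉ/ (high), /ɵ/ (high-mid), /ɞ/ (low-mid).
Back: /o/ (high-mid), /ɔ/ (low-mid).
Every height has a back member except high, where /u/ would be expected.

high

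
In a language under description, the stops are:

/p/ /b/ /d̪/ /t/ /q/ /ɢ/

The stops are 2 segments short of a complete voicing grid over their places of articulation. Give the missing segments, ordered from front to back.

place of articulation  voiceless  voiced  
bilabial          p         b       
dental            —         d̪      
alveolar          t         —       
uvular            q         ɢ       
Gaps, from front to back: dental lacks voiceless (/t̪/); alveolar lacks voiced (/d/).

/t̪/, /d/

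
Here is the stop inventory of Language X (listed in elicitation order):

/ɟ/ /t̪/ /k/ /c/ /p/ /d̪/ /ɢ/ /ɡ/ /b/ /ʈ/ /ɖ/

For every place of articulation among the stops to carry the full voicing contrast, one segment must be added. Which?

bilabial: voiceless /p/, voiced /b/.
dental: voiceless /t̪/, voiced /d̪/.
retroflex: voiceless /ʈ/, voiced /ɖ/.
palatal: voiceless /c/, voiced /ɟ/.
velar: voiceless /k/, voiced /ɡ/.
uvular: voiceless —, voiced /ɢ/.
The uvular row has no voiceless member, so the gap is the voiceless uvular stop /q/.

/q/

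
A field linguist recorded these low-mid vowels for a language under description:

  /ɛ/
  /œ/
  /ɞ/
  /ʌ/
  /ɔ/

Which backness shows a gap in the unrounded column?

Unrounded: /ɛ/ (front), /ʌ/ (back).
Rounded: /œ/ (front), /ɞ/ (central), /ɔ/ (back).
Every backness has an unrounded member except central, where /ɜ/ would be expected.

central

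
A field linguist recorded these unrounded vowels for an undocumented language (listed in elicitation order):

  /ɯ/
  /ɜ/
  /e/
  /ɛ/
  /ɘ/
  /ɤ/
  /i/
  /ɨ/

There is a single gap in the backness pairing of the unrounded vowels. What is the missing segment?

Front: /i/ (high), /e/ (high-mid), /ɛ/ (low-mid).
Central: /ɨ/ (high), /ɘ/ (high-mid), /ɜ/ (low-mid).
Back: /ɯ/ (high), /ɤ/ (high-mid).
The low-mid row has no back member, so the gap is the low-mid back unrounded vowel /ʌ/.

/ʌ/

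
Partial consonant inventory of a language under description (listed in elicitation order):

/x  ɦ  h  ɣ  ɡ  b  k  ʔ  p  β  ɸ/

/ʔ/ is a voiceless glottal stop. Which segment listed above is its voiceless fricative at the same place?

The voiceless fricative at the same place is a voiceless glottal fricative — in this inventory, /h/.

/h/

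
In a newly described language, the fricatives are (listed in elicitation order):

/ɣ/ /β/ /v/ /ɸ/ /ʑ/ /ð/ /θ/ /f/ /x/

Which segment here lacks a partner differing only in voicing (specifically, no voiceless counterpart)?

Bilabial: /ɸ/ ~ /β/
Labiodental: /f/ ~ /v/
Dental: /θ/ ~ /ð/
Velar: /x/ ~ /ɣ/
Alveolo-palatal: only /ʑ/ (voiced); no voiceless partner.
So /ʑ/ is the unpaired segment.

/ʑ/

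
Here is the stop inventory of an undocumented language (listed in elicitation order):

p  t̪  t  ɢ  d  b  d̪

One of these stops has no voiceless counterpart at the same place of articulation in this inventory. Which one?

Bilabial: /p/ ~ /b/
Dental: /t̪/ ~ /d̪/
Alveolar: /t/ ~ /d/
Uvular: only /ɢ/ (voiced); no voiceless partner.
So /ɢ/ is the unpaired segment.

/ɢ/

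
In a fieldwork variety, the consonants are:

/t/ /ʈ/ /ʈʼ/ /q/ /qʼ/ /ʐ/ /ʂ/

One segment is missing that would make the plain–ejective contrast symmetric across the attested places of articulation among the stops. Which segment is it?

/tʼ/

Plain: /t/ (alveolar), /ʈ/ (retroflex), /q/ (uvular).
Ejective: /ʈʼ/ (retroflex), /qʼ/ (uvular).
The alveolar row has no ejective member, so the gap is the ejective alveolar stop /tʼ/.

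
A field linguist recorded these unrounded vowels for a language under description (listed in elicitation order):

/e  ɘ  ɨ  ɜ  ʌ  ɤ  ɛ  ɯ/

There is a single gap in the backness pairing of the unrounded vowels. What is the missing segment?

/i/

height            front     central   back    
high              —         ɨ         ɯ       
high-mid          e         ɘ         ɤ       
low-mid           ɛ         ɜ         ʌ       
The high row has no front member, so the gap is the high front unrounded vowel /i/.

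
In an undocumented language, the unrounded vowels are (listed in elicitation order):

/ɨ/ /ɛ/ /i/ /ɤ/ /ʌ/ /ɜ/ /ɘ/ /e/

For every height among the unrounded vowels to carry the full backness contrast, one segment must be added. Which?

high: front /i/, central /ɨ/, back —.
high-mid: front /e/, central /ɘ/, back /ɤ/.
low-mid: front /ɛ/, central /ɜ/, back /ʌ/.
The high row has no back member, so the gap is the high back unrounded vowel /ɯ/.

/ɯ/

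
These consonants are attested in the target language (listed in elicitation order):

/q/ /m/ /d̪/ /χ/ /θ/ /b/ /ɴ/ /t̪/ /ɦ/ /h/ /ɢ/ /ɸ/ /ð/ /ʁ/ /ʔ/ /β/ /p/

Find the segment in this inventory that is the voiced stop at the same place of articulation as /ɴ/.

/ɴ/ is an uvular nasal.
The voiced stop at the same place is a voiced uvular stop — in this inventory, /ɢ/.

/ɢ/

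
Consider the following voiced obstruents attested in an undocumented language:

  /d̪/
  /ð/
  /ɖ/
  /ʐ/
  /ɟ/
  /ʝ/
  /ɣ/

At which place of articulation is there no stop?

velar

Stop: /d̪/ (dental), /ɖ/ (retroflex), /ɟ/ (palatal).
Fricative: /ð/ (dental), /ʐ/ (retroflex), /ʝ/ (palatal), /ɣ/ (velar).
Every place of articulation has a stop member except velar, where /ɡ/ would be expected.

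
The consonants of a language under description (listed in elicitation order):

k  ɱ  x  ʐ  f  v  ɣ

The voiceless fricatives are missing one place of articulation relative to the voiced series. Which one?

retroflex

labiodental: voiceless /f/, voiced /v/.
retroflex: voiceless —, voiced /ʐ/.
velar: voiceless /x/, voiced /ɣ/.
Every place of articulation has a voiceless member except retroflex, where /ʂ/ would be expected.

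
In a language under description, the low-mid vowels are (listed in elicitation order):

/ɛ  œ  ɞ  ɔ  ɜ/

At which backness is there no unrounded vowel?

back

backness          unrounded  rounded 
front             ɛ         œ       
central           ɜ         ɞ       
back              —         ɔ       
Every backness has an unrounded member except back, where /ʌ/ would be expected.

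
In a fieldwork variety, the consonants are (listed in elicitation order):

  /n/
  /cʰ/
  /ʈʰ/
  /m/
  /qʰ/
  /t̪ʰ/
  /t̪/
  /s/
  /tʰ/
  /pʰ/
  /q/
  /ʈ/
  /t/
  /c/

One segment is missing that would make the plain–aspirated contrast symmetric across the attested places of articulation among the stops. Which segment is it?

/p/

Plain: /t̪/ (dental), /t/ (alveolar), /ʈ/ (retroflex), /c/ (palatal), /q/ (uvular).
Aspirated: /pʰ/ (bilabial), /t̪ʰ/ (dental), /tʰ/ (alveolar), /ʈʰ/ (retroflex), /cʰ/ (palatal), /qʰ/ (uvular).
The bilabial row has no plain member, so the gap is the plain bilabial stop /p/.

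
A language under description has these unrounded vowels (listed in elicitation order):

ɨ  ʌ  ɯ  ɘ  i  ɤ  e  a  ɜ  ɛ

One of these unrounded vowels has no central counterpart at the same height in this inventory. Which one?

/a/

High: /i/ ~ /ɨ/ ~ /ɯ/
High-mid: /e/ ~ /ɘ/ ~ /ɤ/
Low-mid: /ɛ/ ~ /ɜ/ ~ /ʌ/
Low: only /a/ (front); no central partner.
So /a/ is the unpaired segment.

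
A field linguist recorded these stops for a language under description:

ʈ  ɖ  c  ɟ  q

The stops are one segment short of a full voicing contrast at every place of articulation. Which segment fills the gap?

retroflex: voiceless /ʈ/, voiced /ɖ/.
palatal: voiceless /c/, voiced /ɟ/.
uvular: voiceless /q/, voiced —.
The uvular row has no voiced member, so the gap is the voiced uvular stop /ɢ/.

/ɢ/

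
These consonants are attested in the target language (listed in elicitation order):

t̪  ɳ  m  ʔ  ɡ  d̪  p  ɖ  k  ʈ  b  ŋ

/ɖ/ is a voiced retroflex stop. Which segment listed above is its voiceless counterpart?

The voiceless counterpart is a voiceless retroflex stop — in this inventory, /ʈ/.

/ʈ/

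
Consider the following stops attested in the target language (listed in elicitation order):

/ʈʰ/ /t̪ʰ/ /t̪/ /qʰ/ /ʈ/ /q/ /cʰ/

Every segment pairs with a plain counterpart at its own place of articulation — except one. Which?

Dental: /t̪/ ~ /t̪ʰ/
Retroflex: /ʈ/ ~ /ʈʰ/
Uvular: /q/ ~ /qʰ/
Palatal: only /cʰ/ (aspirated); no plain partner.
So /cʰ/ is the unpaired segment.

/cʰ/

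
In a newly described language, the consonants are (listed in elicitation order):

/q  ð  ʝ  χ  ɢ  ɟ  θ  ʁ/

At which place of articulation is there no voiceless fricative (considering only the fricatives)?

Voiceless: /θ/ (dental), /χ/ (uvular).
Voiced: /ð/ (dental), /ʝ/ (palatal), /ʁ/ (uvular).
Every place of articulation has a voiceless member except palatal, where /ç/ would be expected.

palatal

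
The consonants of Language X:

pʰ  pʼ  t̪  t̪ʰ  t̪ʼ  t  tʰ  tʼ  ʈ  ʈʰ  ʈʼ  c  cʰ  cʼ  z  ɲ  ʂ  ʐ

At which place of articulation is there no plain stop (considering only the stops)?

bilabial: plain —, aspirated /pʰ/, ejective /pʼ/.
dental: plain /t̪/, aspirated /t̪ʰ/, ejective /t̪ʼ/.
alveolar: plain /t/, aspirated /tʰ/, ejective /tʼ/.
retroflex: plain /ʈ/, aspirated /ʈʰ/, ejective /ʈʼ/.
palatal: plain /c/, aspirated /cʰ/, ejective /cʼ/.
Every place of articulation has a plain member except bilabial, where /p/ would be expected.

bilabial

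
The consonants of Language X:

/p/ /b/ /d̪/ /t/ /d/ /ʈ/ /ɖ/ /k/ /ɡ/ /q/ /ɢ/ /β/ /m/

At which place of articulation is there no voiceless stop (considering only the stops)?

dental

bilabial: voiceless /p/, voiced /b/.
dental: voiceless —, voiced /d̪/.
alveolar: voiceless /t/, voiced /d/.
retroflex: voiceless /ʈ/, voiced /ɖ/.
velar: voiceless /k/, voiced /ɡ/.
uvular: voiceless /q/, voiced /ɢ/.
Every place of articulation has a voiceless member except dental, where /t̪/ would be expected.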